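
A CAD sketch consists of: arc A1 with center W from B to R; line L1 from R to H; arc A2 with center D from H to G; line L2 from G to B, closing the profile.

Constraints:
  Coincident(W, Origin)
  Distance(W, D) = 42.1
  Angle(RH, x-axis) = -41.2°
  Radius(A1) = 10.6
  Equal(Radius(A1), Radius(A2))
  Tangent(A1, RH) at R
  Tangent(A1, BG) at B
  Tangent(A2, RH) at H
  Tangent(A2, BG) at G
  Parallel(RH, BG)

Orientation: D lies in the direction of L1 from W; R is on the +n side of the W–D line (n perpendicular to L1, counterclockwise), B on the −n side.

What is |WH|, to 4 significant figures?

43.41

The slot axis is L1's direction at -41.2°, so u = (cos -41.2°, sin -41.2°) = (0.7524, -0.6587) and n = (−sin -41.2°, cos -41.2°) = (0.6587, 0.7524). W is at the origin and D lies 42.1 along u from W, so D = 42.1·u = (31.68, -27.73). Tangency of A1 to both parallel lines with radius 10.6 puts R and B at W ± 10.6·n: R = (6.982, 7.976), B = (-6.982, -7.976). Equal radii place H and G the same way about D: H = D + 10.6·n = (38.66, -19.76), G = D − 10.6·n = (24.69, -35.71). Then |WH| = |H − W| = 43.41.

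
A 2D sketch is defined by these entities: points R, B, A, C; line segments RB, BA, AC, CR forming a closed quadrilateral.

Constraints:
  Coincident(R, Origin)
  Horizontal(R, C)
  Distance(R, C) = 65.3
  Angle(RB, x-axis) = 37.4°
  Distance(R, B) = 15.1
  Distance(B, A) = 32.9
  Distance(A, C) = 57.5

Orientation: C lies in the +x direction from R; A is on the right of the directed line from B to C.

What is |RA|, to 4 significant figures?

27.01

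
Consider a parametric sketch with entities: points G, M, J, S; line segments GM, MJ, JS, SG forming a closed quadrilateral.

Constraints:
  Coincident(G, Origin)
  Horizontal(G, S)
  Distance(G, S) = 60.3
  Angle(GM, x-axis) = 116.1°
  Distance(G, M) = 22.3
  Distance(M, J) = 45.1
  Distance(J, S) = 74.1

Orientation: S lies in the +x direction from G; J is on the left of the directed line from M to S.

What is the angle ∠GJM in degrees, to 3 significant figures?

18.5°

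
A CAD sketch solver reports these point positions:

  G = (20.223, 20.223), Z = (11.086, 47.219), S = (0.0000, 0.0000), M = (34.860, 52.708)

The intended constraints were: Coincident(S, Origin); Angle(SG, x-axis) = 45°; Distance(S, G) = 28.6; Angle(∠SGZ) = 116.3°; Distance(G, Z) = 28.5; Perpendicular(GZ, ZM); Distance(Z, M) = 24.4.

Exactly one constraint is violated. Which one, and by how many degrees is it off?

Perpendicular(GZ, ZM) — off by 5.70°.

S = (0.00, 0.00) ✓; SG at 45.00° ✓; |SG| = 28.60 ✓; ∠SGZ = 116.3° ✓; |GZ| = 28.50 ✓; ∠(GZ, ZM) = 95.70° ✗; |ZM| = 24.40 ✓.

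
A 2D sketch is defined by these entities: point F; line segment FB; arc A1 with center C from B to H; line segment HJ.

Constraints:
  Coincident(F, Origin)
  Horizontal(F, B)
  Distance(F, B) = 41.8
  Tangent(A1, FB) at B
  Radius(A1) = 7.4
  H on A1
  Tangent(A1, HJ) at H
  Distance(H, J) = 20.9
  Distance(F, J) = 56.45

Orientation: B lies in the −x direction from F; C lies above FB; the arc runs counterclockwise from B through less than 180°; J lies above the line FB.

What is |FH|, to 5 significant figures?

37.880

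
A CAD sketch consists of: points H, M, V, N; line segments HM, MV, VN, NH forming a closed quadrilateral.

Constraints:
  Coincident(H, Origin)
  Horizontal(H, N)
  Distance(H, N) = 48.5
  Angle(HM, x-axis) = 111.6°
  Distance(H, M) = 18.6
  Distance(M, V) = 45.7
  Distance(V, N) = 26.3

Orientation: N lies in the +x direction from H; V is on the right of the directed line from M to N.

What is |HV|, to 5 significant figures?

29.882

H is at the origin; H and N share the same y with |HN| = 48.5 and N in +x, so N = (48.5, 0). HM runs at 111.6° with |HM| = 18.6, so M = (-6.8471, 17.294). V is determined by |MV| = 45.7 and |VN| = 26.3 together: it lies at the intersection of circle(M, 45.7) and circle(N, 26.3). With |MN| = 57.986, the foot of the radical line on MN is 41.037 from M and the perpendicular offset is √(45.7² − 41.037²) = 20.110. Taking the right-of-MN solution: V = (26.325, -14.140).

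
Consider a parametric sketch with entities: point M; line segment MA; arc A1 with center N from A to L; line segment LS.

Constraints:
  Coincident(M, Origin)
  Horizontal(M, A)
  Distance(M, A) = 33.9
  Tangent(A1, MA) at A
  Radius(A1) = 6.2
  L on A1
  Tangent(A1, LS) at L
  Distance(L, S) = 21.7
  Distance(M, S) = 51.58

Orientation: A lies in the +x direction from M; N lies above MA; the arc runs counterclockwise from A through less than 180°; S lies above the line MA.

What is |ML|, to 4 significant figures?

40.27

Checks: |NL| = 6.200 ✓; ∠(NL, LS) = 90.00° ✓; |LS| = 21.70 ✓; |MS| = 51.58 ✓.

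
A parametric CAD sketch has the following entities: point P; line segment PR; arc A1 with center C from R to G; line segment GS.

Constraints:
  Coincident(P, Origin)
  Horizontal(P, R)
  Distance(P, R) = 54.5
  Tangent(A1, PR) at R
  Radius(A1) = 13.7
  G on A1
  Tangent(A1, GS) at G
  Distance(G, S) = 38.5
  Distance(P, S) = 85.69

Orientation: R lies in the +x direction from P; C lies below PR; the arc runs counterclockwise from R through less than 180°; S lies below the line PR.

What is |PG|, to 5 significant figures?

49.137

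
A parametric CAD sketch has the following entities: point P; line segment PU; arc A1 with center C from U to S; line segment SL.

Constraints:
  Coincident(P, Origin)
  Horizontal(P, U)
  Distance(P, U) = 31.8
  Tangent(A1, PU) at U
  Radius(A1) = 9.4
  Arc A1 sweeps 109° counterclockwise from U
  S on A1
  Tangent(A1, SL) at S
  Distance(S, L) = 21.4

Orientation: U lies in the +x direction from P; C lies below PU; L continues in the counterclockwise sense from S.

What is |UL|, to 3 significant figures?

32.8

P is at the origin; PU is horizontal with |PU| = 31.8 and U on the +x side, so U = (31.8, 0.00). Since A1 is tangent to PU there, CU ⟂ PU, so C = U + (0, -9.4) = (31.8, -9.40). On A1, U sits at bearing 90° from C; a 109° counterclockwise sweep puts S at bearing 199°, so S = C + 9.4·(cos 199°, sin 199°) = (22.9, -12.5). Tangency of A1 to SL means the radius CS is perpendicular to SL, so SL runs along (−sin 199°, cos 199°); with |SL| = 21.4, L = (29.9, -32.7). Then |UL| = |L − U| = 32.8.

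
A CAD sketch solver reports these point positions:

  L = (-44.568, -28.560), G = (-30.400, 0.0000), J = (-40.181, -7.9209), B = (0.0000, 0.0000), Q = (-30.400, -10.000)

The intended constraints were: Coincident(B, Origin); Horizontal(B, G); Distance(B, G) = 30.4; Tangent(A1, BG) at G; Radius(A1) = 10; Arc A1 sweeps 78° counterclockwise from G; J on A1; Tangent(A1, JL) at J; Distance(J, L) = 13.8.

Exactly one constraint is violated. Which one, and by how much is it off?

Distance(J, L) = 13.8 — off by 7.30.

B = (0.00, 0.00) ✓; B.y = 0.00, G.y = 0.00 ✓; |BG| = 30.40 ✓; ∠(QG, GB) = 90.00° ✓; |QG| = 10.00 ✓; bearing(Q→J) − bearing(Q→G) = 78.00° ✓; |QJ| = 10.00 ✓; ∠(QJ, JL) = 90.00° ✓; |JL| = 21.10 ✗.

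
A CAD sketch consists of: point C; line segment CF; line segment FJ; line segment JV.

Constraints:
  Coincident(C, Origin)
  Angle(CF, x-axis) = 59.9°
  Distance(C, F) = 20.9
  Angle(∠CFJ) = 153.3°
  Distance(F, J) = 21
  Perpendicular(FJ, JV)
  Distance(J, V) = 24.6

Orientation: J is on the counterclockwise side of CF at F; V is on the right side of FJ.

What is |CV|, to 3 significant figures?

52.2

∠CFJ = 153.3°, so FJ runs at 59.9° + (180° − 153.3°) = 86.6° from the x-axis; with |FJ| = 21.0, J = F + 21.0·(cos 86.6°, sin 86.6°) = (11.7, 39.0). The perpendicularity gives JV at right angles to FJ; with |JV| = 24.6 on the right of FJ, V = J + 24.6·(0.998, -0.0593) = (36.3, 37.6). Then |CV| = |V − C| = 52.2.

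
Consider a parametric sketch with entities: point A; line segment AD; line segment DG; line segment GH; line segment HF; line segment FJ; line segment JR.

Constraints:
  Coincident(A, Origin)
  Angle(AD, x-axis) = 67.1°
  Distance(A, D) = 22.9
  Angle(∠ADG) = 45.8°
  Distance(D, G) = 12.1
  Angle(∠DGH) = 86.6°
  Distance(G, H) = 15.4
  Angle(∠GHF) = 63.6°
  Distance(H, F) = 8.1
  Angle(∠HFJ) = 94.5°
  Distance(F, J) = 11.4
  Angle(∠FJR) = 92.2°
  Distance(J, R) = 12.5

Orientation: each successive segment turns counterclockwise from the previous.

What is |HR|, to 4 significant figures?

13.27

A is at the origin; AD runs at 67.1° with length 22.9, so D = (8.911, 21.10). ∠ADG = 45.8° gives DG at -158.7° from the x-axis; with |DG| = 12.1, G = (-2.363, 16.70). ∠DGH = 86.6° gives GH at -65.30° from the x-axis; with |GH| = 15.4, H = (4.073, 2.709). ∠GHF = 63.6° gives HF at 51.10° from the x-axis; with |HF| = 8.1, F = (9.159, 9.013). ∠HFJ = 94.5° gives FJ at 136.6° from the x-axis; with |FJ| = 11.4, J = (0.8762, 16.85). ∠FJR = 92.2° gives JR at -135.6° from the x-axis; with |JR| = 12.5, R = (-8.055, 8.100). Then |HR| = |R − H| = 13.27.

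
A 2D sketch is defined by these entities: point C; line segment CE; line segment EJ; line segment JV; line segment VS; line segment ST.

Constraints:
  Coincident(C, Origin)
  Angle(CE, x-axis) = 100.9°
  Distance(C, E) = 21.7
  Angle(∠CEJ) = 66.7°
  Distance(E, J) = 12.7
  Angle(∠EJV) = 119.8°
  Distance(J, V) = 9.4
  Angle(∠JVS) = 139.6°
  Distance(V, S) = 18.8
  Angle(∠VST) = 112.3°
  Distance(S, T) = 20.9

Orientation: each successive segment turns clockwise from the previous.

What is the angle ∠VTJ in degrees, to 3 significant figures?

14.5°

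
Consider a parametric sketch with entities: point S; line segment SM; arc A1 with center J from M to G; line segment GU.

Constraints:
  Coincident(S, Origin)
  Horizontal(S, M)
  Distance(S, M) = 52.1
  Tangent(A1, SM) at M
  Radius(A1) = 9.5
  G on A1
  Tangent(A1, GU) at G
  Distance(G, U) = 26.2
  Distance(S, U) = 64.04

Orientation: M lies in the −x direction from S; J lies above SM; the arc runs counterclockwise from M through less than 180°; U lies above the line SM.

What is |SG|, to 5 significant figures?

44.990

S is at the origin; SM is horizontal with |SM| = 52.1 and M on the −x side, so M = (-52.100, 0.0000). The tangent condition forces JM to be normal to SM, so J = M + (0, 9.5) = (-52.100, 9.5000). Since JG ⟂ GU (tangency), |JU| = √(9.5² + 26.2²) = 27.869 regardless of where G sits on A1. So U lies on both circle(S, 64.04) and circle(J, 27.869); the above-SM intersection is U = (-52.007, 37.369). G is the foot of the tangent from U: G = (-43.158, 12.708).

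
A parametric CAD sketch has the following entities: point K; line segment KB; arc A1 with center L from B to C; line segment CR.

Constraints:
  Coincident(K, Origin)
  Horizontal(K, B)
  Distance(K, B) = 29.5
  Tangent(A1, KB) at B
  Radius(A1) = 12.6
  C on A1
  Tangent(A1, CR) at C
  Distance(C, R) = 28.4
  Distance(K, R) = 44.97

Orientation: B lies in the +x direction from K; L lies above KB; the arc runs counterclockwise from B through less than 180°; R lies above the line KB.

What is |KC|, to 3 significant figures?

43.9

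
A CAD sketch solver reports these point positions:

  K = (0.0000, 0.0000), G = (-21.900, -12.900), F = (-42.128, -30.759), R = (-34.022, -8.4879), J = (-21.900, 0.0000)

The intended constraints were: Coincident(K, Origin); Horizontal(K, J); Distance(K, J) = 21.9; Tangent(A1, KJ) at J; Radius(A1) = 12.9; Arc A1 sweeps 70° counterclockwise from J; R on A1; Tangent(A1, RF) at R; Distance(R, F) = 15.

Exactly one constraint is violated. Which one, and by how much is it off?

Distance(R, F) = 15 — off by 8.70.

K = (0.00, 0.00) ✓; K.y = 0.00, J.y = 0.00 ✓; |KJ| = 21.90 ✓; ∠(GJ, JK) = 90.00° ✓; |GJ| = 12.90 ✓; bearing(G→R) − bearing(G→J) = 70.00° ✓; |GR| = 12.90 ✓; ∠(GR, RF) = 90.00° ✓; |RF| = 23.70 ✗.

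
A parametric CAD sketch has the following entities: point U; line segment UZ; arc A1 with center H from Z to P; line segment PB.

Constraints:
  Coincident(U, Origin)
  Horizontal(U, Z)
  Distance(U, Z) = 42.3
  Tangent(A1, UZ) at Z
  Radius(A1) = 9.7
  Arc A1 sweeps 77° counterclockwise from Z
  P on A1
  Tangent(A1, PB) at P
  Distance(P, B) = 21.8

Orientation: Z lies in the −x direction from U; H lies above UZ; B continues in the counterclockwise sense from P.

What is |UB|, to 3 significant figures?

40.1

On A1, Z sits at bearing -90° from H; a 77° counterclockwise sweep puts P at bearing -13°, so P = H + 9.7·(cos -13°, sin -13°) = (-32.8, 7.52). A1 meets PB tangentially, so HP is at right angles to PB, so PB runs along (−sin -13°, cos -13°); with |PB| = 21.8, B = (-27.9, 28.8). Then |UB| = |B − U| = 40.1.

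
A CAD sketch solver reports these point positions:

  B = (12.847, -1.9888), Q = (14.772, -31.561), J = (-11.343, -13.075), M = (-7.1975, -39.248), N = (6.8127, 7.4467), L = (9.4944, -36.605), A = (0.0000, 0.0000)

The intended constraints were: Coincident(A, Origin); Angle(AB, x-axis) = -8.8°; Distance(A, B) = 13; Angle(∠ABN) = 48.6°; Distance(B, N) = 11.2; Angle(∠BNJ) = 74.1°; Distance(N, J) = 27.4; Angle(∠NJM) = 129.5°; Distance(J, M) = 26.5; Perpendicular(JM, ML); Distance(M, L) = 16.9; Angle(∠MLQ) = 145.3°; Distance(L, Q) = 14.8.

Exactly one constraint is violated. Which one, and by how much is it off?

Distance(L, Q) = 14.8 — off by 7.50.

A = (0.00, 0.00) ✓; AB at -8.800° ✓; |AB| = 13.00 ✓; ∠ABN = 48.60° ✓; |BN| = 11.20 ✓; ∠BNJ = 74.10° ✓; |NJ| = 27.40 ✓; ∠NJM = 129.5° ✓; |JM| = 26.50 ✓; ∠(JM, ML) = 90.00° ✓; |ML| = 16.90 ✓; ∠MLQ = 145.3° ✓; |LQ| = 7.300 ✗.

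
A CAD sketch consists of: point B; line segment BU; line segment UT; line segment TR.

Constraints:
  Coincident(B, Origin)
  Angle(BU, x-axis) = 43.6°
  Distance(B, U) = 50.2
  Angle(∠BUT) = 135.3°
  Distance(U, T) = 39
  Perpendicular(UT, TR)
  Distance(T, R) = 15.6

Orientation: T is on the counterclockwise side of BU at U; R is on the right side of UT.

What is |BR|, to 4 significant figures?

90.38

B is at the origin; BU runs at 43.6° with length 50.2, so U = 50.2·(cos 43.6°, sin 43.6°) = (36.35, 34.62). ∠BUT = 135.3°, so UT runs at 43.6° + (180° − 135.3°) = 88.30° from the x-axis; with |UT| = 39.0, T = U + 39.0·(cos 88.30°, sin 88.30°) = (37.51, 73.60). UT ⟂ TR; with |TR| = 15.6 on the right of UT, R = T + 15.6·(0.9996, -0.02967) = (53.10, 73.14). Then |BR| = |R − B| = 90.38.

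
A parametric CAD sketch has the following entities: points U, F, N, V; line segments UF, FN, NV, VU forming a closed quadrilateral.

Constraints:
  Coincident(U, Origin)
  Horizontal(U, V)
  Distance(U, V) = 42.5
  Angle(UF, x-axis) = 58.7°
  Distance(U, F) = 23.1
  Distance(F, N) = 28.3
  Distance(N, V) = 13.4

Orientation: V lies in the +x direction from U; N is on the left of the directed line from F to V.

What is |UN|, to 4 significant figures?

41.60

Checks: |FN| = 28.30 ✓; |NV| = 13.40 ✓.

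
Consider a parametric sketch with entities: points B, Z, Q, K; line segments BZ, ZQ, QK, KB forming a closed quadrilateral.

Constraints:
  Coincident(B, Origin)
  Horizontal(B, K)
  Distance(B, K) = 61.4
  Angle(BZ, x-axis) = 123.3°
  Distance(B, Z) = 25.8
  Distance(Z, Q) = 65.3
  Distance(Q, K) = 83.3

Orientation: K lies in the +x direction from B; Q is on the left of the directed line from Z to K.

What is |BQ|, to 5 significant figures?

78.281

Checks: |ZQ| = 65.30 ✓; |QK| = 83.30 ✓.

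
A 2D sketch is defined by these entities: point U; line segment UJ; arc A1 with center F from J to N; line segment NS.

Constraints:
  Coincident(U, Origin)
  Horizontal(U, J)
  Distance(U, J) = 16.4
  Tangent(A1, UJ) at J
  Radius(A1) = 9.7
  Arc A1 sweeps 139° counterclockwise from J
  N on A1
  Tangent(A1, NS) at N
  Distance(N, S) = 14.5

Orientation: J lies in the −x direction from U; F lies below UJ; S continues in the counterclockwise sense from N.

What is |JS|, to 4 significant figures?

26.93

U is at the origin; UJ is horizontal with |UJ| = 16.4 and J on the −x side, so J = (-16.40, 0.000). Tangency of A1 to UJ means the radius FJ is perpendicular to UJ, so F = J + (0, -9.7) = (-16.40, -9.700). On A1, J sits at bearing 90° from F; a 139° counterclockwise sweep puts N at bearing 229°, so N = F + 9.7·(cos 229°, sin 229°) = (-22.76, -17.02). A1 meets NS tangentially, so FN is at right angles to NS, so NS runs along (−sin 229°, cos 229°); with |NS| = 14.5, S = (-11.82, -26.53). Then |JS| = |S − J| = 26.93.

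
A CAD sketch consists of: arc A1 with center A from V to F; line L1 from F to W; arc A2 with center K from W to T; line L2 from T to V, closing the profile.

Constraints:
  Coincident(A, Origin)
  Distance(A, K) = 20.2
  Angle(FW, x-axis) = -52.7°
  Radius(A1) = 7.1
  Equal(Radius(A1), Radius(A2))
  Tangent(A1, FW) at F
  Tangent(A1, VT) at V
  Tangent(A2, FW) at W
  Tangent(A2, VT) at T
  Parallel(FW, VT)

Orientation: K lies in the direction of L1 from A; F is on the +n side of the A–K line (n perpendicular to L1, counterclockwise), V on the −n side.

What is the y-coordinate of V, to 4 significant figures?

-4.303

A is at the origin and K lies 20.2 along u from A, so K = 20.2·u = (12.24, -16.07). Tangency of A1 to both parallel lines with radius 7.1 puts F and V at A ± 7.1·n: F = (5.648, 4.303), V = (-5.648, -4.303). So V.y = -4.303.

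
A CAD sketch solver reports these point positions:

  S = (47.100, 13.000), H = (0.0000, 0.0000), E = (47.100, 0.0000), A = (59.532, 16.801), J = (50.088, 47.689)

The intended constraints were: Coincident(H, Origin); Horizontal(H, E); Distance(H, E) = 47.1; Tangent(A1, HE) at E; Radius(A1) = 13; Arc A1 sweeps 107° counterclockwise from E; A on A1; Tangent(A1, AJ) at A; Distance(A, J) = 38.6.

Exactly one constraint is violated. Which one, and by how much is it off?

Distance(A, J) = 38.6 — off by 6.30.

H = (0.00, 0.00) ✓; H.y = 0.00, E.y = 0.00 ✓; |HE| = 47.10 ✓; ∠(SE, EH) = 90.00° ✓; |SE| = 13.00 ✓; bearing(S→A) − bearing(S→E) = 107.0° ✓; |SA| = 13.00 ✓; ∠(SA, AJ) = 90.00° ✓; |AJ| = 32.30 ✗.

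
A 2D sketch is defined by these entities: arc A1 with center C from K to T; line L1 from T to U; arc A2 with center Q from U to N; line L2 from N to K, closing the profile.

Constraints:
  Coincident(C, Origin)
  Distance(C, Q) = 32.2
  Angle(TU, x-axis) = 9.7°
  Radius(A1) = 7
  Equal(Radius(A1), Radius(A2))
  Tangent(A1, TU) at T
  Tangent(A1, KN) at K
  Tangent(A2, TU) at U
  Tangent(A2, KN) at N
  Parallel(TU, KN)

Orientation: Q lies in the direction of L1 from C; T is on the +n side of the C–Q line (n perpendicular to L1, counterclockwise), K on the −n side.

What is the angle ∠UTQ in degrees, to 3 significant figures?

12.3°

Tangency of A1 to both parallel lines with radius 7.0 puts T and K at C ± 7.0·n: T = (-1.18, 6.90), K = (1.18, -6.90). Equal radii place U and N the same way about Q: U = Q + 7.0·n = (30.6, 12.3), N = Q − 7.0·n = (32.9, -1.47). Then cos ∠UTQ = TU·TQ / (|TU||TQ|), giving 12.3°.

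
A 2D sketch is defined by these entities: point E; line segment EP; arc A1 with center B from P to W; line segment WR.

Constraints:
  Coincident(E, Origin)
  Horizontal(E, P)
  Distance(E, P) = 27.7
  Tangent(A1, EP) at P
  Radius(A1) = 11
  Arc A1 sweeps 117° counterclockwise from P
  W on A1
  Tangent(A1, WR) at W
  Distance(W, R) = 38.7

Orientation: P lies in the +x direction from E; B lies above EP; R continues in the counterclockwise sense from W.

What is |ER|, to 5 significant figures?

54.269

E is at the origin; EP is horizontal with |EP| = 27.7 and P on the +x side, so P = (27.700, 0.0000). The tangent condition forces BP to be normal to EP, so B = P + (0, 11) = (27.700, 11.000). On A1, P sits at bearing -90° from B; a 117° counterclockwise sweep puts W at bearing 27°, so W = B + 11.0·(cos 27°, sin 27°) = (37.501, 15.994). Since A1 is tangent to WR there, BW ⟂ WR, so WR runs along (−sin 27°, cos 27°); with |WR| = 38.7, R = (19.932, 50.476). Then |ER| = |R − E| = 54.269.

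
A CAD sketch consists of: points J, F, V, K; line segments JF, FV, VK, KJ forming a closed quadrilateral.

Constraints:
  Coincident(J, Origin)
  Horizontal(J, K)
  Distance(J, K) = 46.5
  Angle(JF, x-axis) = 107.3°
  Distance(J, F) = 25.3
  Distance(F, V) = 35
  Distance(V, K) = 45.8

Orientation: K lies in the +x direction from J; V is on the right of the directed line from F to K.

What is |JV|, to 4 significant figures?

9.755

Checks: |FV| = 35.00 ✓; |VK| = 45.80 ✓.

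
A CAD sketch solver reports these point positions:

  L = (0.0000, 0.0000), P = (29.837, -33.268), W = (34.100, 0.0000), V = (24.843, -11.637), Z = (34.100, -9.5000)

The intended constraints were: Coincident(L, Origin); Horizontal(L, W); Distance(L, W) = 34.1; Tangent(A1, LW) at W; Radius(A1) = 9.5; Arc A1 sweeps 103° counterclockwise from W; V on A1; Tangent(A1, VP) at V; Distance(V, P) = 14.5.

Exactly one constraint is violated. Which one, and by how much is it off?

Distance(V, P) = 14.5 — off by 7.70.

L = (0.00, 0.00) ✓; L.y = 0.00, W.y = 0.00 ✓; |LW| = 34.10 ✓; ∠(ZW, WL) = 90.00° ✓; |ZW| = 9.500 ✓; bearing(Z→V) − bearing(Z→W) = 103.0° ✓; |ZV| = 9.500 ✓; ∠(ZV, VP) = 90.00° ✓; |VP| = 22.20 ✗.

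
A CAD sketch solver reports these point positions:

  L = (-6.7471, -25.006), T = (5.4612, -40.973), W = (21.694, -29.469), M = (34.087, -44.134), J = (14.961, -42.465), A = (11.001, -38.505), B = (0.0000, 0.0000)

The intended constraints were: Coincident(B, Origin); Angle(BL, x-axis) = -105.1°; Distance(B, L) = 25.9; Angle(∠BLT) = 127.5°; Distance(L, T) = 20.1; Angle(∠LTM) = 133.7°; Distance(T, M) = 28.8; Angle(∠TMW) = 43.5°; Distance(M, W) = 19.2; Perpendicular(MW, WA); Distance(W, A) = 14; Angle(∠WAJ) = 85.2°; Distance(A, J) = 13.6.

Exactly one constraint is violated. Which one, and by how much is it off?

Distance(A, J) = 13.6 — off by 8.00.

B = (0.00, 0.00) ✓; BL at -105.1° ✓; |BL| = 25.90 ✓; ∠BLT = 127.5° ✓; |LT| = 20.10 ✓; ∠LTM = 133.7° ✓; |TM| = 28.80 ✓; ∠TMW = 43.50° ✓; |MW| = 19.20 ✓; ∠(MW, WA) = 90.00° ✓; |WA| = 14.00 ✓; ∠WAJ = 85.20° ✓; |AJ| = 5.600 ✗.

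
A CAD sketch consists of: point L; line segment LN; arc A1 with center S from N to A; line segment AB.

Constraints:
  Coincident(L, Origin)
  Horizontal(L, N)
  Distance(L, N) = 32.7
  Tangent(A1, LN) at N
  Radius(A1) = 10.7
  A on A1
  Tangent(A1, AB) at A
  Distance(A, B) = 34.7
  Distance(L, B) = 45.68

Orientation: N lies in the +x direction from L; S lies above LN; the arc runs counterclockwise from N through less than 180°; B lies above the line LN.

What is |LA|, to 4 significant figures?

44.23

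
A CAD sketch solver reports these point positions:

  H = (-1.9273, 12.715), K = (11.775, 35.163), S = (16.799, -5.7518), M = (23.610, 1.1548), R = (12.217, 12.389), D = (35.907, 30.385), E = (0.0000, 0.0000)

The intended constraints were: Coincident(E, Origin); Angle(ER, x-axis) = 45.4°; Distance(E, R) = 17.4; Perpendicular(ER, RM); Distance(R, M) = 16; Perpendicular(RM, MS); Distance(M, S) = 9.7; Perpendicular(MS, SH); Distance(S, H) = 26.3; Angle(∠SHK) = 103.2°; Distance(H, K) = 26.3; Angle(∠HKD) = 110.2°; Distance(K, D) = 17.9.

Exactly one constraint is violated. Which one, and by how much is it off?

Distance(K, D) = 17.9 — off by 6.70.

E = (0.00, 0.00) ✓; ER at 45.40° ✓; |ER| = 17.40 ✓; ∠(ER, RM) = 90.00° ✓; |RM| = 16.00 ✓; ∠(RM, MS) = 90.00° ✓; |MS| = 9.700 ✓; ∠(MS, SH) = 90.00° ✓; |SH| = 26.30 ✓; ∠SHK = 103.2° ✓; |HK| = 26.30 ✓; ∠HKD = 110.2° ✓; |KD| = 24.60 ✗.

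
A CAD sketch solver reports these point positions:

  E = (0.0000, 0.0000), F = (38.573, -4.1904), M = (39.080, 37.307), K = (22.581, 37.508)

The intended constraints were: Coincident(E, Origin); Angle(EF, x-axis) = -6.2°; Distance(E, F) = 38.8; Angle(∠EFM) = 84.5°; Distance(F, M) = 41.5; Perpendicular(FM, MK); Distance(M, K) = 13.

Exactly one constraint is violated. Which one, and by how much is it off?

Distance(M, K) = 13 — off by 3.50.

E = (0.00, 0.00) ✓; EF at -6.200° ✓; |EF| = 38.80 ✓; ∠EFM = 84.50° ✓; |FM| = 41.50 ✓; ∠(FM, MK) = 90.00° ✓; |MK| = 16.50 ✗.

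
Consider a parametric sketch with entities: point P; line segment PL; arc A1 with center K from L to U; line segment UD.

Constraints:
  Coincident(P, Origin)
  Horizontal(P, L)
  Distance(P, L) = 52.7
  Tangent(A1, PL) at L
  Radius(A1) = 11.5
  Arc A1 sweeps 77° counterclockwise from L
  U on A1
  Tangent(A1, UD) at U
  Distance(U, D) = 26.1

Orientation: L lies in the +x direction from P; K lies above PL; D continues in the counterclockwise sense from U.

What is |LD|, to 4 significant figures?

38.36

On A1, L sits at bearing -90° from K; a 77° counterclockwise sweep puts U at bearing -13°, so U = K + 11.5·(cos -13°, sin -13°) = (63.91, 8.913). The tangent condition forces KU to be normal to UD, so UD runs along (−sin -13°, cos -13°); with |UD| = 26.1, D = (69.78, 34.34). Then |LD| = |D − L| = 38.36.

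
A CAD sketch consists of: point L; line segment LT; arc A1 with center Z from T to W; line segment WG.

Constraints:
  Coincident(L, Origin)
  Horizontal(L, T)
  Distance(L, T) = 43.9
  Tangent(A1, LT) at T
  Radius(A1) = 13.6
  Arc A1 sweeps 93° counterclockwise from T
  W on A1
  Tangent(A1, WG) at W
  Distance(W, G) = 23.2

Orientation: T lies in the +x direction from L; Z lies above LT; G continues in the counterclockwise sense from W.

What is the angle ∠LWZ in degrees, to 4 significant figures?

10.98°

L is at the origin; L and T share the same y with |LT| = 43.9 and T on the +x side, so T = (43.90, 0.000). Since A1 is tangent to LT there, ZT ⟂ LT, so Z = T + (0, 13.6) = (43.90, 13.60). On A1, T sits at bearing -90° from Z; a 93° counterclockwise sweep puts W at bearing 3°, so W = Z + 13.6·(cos 3°, sin 3°) = (57.48, 14.31). Then cos ∠LWZ = WL·WZ / (|WL||WZ|), giving 10.98°.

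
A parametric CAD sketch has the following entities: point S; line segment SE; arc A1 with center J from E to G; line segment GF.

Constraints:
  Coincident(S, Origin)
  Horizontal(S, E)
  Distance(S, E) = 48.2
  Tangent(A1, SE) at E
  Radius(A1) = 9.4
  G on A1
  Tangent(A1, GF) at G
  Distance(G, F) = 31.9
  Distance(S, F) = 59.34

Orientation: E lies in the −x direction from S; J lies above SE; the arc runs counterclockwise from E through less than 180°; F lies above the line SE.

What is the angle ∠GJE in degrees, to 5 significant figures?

95.448°

Checks: |JG| = 9.400 ✓; ∠(JG, GF) = 90.00° ✓; |GF| = 31.90 ✓; |SF| = 59.34 ✓.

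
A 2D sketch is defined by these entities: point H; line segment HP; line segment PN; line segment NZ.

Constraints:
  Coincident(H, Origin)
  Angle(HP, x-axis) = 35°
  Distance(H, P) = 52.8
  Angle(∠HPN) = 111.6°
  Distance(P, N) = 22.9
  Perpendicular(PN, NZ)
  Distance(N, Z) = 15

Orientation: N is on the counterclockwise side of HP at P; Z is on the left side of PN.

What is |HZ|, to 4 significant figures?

54.36

H is at the origin; HP runs at 35.0° with length 52.8, so P = 52.8·(cos 35.0°, sin 35.0°) = (43.25, 30.28). ∠HPN = 111.6°, so PN runs at 35.0° + (180° − 111.6°) = 103.4° from the x-axis; with |PN| = 22.9, N = P + 22.9·(cos 103.4°, sin 103.4°) = (37.94, 52.56). PN is perpendicular to NZ; with |NZ| = 15.0 on the left of PN, Z = N + 15.0·(-0.9728, -0.2317) = (23.35, 49.09). Then |HZ| = |Z − H| = 54.36.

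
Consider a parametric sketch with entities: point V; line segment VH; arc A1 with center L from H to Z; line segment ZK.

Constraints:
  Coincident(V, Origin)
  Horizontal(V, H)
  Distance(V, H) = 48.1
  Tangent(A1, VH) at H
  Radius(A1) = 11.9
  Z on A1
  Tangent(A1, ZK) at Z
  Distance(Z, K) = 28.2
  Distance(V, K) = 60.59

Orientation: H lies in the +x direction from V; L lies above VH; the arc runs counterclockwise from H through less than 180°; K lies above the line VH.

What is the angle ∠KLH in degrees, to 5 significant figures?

171.38°

Checks: |LZ| = 11.90 ✓; ∠(LZ, ZK) = 90.00° ✓; |ZK| = 28.20 ✓; |VK| = 60.59 ✓.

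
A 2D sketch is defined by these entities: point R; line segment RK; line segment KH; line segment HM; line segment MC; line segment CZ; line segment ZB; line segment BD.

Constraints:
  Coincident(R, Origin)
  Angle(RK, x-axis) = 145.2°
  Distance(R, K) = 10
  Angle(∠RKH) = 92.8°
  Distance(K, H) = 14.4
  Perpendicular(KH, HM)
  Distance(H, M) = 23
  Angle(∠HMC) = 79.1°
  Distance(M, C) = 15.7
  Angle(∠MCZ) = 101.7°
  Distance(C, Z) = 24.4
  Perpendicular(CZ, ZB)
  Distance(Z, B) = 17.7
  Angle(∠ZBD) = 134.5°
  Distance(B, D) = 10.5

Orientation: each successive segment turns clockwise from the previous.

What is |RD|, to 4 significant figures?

25.34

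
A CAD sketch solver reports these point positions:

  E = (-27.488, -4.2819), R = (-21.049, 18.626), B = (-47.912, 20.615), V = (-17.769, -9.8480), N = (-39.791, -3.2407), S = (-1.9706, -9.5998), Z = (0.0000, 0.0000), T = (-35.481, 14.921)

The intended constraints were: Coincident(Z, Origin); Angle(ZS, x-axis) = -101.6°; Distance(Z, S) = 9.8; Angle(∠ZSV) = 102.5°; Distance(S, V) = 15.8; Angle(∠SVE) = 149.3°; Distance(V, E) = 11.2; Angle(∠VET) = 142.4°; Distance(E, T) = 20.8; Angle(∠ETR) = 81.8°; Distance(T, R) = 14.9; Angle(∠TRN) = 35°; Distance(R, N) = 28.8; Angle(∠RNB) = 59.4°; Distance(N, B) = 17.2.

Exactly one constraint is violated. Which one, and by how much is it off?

Distance(N, B) = 17.2 — off by 8.00.

Z = (0.00, 0.00) ✓; ZS at -101.6° ✓; |ZS| = 9.800 ✓; ∠ZSV = 102.5° ✓; |SV| = 15.80 ✓; ∠SVE = 149.3° ✓; |VE| = 11.20 ✓; ∠VET = 142.4° ✓; |ET| = 20.80 ✓; ∠ETR = 81.80° ✓; |TR| = 14.90 ✓; ∠TRN = 35.00° ✓; |RN| = 28.80 ✓; ∠RNB = 59.40° ✓; |NB| = 25.20 ✗.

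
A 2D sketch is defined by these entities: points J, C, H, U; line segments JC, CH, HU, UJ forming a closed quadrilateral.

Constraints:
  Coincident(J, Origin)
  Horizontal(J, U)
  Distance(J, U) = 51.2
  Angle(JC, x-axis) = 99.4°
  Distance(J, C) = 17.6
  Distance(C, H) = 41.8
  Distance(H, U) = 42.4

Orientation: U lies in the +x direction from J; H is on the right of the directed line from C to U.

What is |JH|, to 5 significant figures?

25.184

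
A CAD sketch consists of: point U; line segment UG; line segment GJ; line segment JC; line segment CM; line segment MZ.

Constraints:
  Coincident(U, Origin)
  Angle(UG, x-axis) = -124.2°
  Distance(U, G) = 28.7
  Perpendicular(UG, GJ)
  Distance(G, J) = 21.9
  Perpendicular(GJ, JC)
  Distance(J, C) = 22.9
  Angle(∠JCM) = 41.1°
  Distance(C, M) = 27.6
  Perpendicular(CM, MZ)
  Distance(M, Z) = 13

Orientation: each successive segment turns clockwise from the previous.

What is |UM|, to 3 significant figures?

26.9

U is at the origin; UG runs at -124.2° with length 28.7, so G = (-16.1, -23.7). The perpendicularity gives GJ at right angles to UG, so GJ runs at 146°; with |GJ| = 21.9, J = (-34.2, -11.4). The perpendicularity gives JC at right angles to GJ, so JC runs at 55.8°; with |JC| = 22.9, C = (-21.4, 7.51). ∠JCM = 41.1° gives CM at -83.1° from the x-axis; with |CM| = 27.6, M = (-18.1, -19.9). Then |UM| = |M − U| = 26.9.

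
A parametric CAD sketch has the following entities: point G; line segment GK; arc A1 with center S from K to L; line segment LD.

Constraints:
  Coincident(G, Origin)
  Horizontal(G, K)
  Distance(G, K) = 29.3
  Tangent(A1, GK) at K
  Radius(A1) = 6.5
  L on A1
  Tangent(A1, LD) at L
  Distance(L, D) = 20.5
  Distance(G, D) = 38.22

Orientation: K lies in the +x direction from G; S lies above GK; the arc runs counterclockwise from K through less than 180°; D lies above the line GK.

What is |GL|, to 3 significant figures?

36.4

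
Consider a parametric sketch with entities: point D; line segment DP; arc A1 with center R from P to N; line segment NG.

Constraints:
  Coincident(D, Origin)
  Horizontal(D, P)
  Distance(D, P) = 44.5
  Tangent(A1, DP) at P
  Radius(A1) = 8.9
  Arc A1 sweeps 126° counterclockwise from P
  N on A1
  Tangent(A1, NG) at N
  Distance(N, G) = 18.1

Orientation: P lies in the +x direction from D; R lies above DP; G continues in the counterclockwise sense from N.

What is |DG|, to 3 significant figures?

50.1

D is at the origin; D and P share the same y with |DP| = 44.5 and P on the +x side, so P = (44.5, 0.00). Tangency of A1 to DP means the radius RP is perpendicular to DP, so R = P + (0, 8.9) = (44.5, 8.90). On A1, P sits at bearing -90° from R; a 126° counterclockwise sweep puts N at bearing 36°, so N = R + 8.9·(cos 36°, sin 36°) = (51.7, 14.1). Since A1 is tangent to NG there, RN ⟂ NG, so NG runs along (−sin 36°, cos 36°); with |NG| = 18.1, G = (41.1, 28.8). Then |DG| = |G − D| = 50.1.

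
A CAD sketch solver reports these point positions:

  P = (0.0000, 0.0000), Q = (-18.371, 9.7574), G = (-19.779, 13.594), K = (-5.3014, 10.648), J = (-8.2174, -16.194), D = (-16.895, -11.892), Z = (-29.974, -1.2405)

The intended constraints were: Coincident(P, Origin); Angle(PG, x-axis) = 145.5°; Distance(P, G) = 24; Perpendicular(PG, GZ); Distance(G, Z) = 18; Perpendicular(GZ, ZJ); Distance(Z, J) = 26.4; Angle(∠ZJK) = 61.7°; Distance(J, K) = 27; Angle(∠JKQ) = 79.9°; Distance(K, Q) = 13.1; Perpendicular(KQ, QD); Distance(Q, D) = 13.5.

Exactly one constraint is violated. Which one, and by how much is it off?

Distance(Q, D) = 13.5 — off by 8.20.

P = (0.00, 0.00) ✓; PG at 145.5° ✓; |PG| = 24.00 ✓; ∠(PG, GZ) = 90.00° ✓; |GZ| = 18.00 ✓; ∠(GZ, ZJ) = 90.00° ✓; |ZJ| = 26.40 ✓; ∠ZJK = 61.70° ✓; |JK| = 27.00 ✓; ∠JKQ = 79.90° ✓; |KQ| = 13.10 ✓; ∠(KQ, QD) = 90.00° ✓; |QD| = 21.70 ✗.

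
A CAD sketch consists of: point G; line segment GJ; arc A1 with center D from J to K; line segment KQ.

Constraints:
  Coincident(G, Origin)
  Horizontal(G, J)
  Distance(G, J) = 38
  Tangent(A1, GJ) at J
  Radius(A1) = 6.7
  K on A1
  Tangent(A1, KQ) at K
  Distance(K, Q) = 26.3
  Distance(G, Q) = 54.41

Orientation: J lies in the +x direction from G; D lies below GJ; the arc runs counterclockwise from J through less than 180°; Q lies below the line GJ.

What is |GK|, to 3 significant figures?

33.3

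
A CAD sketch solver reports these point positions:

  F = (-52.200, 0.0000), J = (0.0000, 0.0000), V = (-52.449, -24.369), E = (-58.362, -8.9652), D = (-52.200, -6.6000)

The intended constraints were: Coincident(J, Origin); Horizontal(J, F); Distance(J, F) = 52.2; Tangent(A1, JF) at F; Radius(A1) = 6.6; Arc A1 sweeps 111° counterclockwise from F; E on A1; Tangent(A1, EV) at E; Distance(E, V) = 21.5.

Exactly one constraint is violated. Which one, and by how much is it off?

Distance(E, V) = 21.5 — off by 5.00.

J = (0.00, 0.00) ✓; J.y = 0.00, F.y = 0.00 ✓; |JF| = 52.20 ✓; ∠(DF, FJ) = 90.00° ✓; |DF| = 6.600 ✓; bearing(D→E) − bearing(D→F) = 111.0° ✓; |DE| = 6.600 ✓; ∠(DE, EV) = 90.00° ✓; |EV| = 16.50 ✗.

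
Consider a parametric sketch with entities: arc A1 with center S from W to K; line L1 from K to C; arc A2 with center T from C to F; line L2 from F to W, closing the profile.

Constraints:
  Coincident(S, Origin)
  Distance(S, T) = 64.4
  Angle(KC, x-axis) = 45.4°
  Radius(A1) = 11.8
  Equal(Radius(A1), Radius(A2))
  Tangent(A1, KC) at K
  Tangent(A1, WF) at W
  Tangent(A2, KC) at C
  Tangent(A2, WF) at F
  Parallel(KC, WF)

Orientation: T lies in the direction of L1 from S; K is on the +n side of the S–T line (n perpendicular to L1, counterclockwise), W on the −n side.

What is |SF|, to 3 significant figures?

65.5

The slot axis is L1's direction at 45.4°, so u = (cos 45.4°, sin 45.4°) = (0.702, 0.712) and n = (−sin 45.4°, cos 45.4°) = (-0.712, 0.702). S is at the origin and T lies 64.4 along u from S, so T = 64.4·u = (45.2, 45.9). Tangency of A1 to both parallel lines with radius 11.8 puts K and W at S ± 11.8·n: K = (-8.40, 8.29), W = (8.40, -8.29). Equal radii place C and F the same way about T: C = T + 11.8·n = (36.8, 54.1), F = T − 11.8·n = (53.6, 37.6). Then |SF| = |F − S| = 65.5.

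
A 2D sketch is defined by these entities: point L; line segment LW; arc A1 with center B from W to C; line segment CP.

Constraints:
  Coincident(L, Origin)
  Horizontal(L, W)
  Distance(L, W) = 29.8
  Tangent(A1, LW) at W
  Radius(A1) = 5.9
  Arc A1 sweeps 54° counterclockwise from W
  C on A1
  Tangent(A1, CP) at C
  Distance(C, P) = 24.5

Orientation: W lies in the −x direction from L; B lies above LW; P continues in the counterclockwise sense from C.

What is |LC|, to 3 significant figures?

25.1

L is at the origin; L and W share the same y with |LW| = 29.8 and W on the −x side, so W = (-29.8, 0.00). Tangency of A1 to LW means the radius BW is perpendicular to LW, so B = W + (0, 5.9) = (-29.8, 5.90). On A1, W sits at bearing -90° from B; a 54° counterclockwise sweep puts C at bearing -36°, so C = B + 5.9·(cos -36°, sin -36°) = (-25.0, 2.43). Then |LC| = |C − L| = 25.1.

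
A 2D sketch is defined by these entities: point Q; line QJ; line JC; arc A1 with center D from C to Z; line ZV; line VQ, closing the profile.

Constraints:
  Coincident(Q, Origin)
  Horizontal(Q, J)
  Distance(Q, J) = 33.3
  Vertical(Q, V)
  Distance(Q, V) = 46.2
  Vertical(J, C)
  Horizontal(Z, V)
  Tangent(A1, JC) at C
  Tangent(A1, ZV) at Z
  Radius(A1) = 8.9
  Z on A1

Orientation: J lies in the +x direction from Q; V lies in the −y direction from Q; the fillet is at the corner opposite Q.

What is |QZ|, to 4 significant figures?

52.25

Q is at the origin; Q and J share the same y with |QJ| = 33.3 and J on the +x side, so J = (33.30, 0.000). QV is vertical with |QV| = 46.2 and V on the −y side, so V = (0.000, -46.20). The virtual corner opposite Q is at (33.30, -46.20). A1 meets JC tangentially, so DC is at right angles to JC and A1 meets ZV tangentially, so DZ is at right angles to ZV, with radius 8.9, so the center D sits 8.9 in from both sides at D = (24.40, -37.30). That places the tangent points at C = (33.30, -37.30) on JC and Z = (24.40, -46.20) on ZV. Then |QZ| = |Z − Q| = 52.25.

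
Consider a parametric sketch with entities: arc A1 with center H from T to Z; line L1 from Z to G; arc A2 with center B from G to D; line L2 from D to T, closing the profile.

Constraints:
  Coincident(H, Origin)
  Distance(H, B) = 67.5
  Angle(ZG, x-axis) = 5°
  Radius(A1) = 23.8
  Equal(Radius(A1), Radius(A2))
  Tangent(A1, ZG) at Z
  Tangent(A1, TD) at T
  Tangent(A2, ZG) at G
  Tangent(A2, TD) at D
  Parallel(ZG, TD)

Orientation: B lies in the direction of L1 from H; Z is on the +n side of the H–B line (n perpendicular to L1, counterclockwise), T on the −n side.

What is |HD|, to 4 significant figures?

71.57

Tangency of A1 to both parallel lines with radius 23.8 puts Z and T at H ± 23.8·n: Z = (-2.074, 23.71), T = (2.074, -23.71). Equal radii place G and D the same way about B: G = B + 23.8·n = (65.17, 29.59), D = B − 23.8·n = (69.32, -17.83). Then |HD| = |D − H| = 71.57.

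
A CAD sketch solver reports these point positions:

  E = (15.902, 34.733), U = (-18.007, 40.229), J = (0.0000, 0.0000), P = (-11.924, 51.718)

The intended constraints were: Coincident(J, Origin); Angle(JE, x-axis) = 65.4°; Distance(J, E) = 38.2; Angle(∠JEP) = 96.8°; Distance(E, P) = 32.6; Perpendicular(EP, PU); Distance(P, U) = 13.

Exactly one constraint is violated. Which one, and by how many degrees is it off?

Perpendicular(EP, PU) — off by 3.50°.

J = (0.00, 0.00) ✓; JE at 65.40° ✓; |JE| = 38.20 ✓; ∠JEP = 96.80° ✓; |EP| = 32.60 ✓; ∠(EP, PU) = 93.50° ✗; |PU| = 13.00 ✓.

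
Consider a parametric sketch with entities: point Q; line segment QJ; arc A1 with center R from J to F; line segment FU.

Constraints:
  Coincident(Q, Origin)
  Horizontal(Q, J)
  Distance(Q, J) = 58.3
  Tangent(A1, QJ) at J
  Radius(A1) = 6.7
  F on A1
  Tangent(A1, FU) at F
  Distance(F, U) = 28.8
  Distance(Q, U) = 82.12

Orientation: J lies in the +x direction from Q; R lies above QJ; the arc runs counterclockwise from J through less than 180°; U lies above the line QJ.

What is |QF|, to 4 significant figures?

64.51

Q is at the origin; Q and J share the same y with |QJ| = 58.3 and J on the +x side, so J = (58.30, 0.000). Tangency of A1 to QJ means the radius RJ is perpendicular to QJ, so R = J + (0, 6.7) = (58.30, 6.700). Since RF ⟂ FU (tangency), |RU| = √(6.7² + 28.8²) = 29.57 regardless of where F sits on A1. So U lies on both circle(Q, 82.12) and circle(R, 29.57); the above-QJ intersection is U = (76.42, 30.07). F is the foot of the tangent from U: F = (64.39, 3.901).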